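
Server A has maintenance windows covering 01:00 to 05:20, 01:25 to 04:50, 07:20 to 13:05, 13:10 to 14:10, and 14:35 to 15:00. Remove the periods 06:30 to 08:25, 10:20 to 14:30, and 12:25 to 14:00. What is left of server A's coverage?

01:00–05:20, 08:25–10:20, 14:35–15:00

A, merged: 01:00–05:20, 07:20–13:05, 13:10–14:10, 14:35–15:00.
B, merged: 06:30–08:25, 10:20–14:30.
01:00–05:20: nothing removed.
07:20–13:05 \ B = 08:25–10:20.
13:10–14:10: entirely removed.
14:35–15:00: nothing removed.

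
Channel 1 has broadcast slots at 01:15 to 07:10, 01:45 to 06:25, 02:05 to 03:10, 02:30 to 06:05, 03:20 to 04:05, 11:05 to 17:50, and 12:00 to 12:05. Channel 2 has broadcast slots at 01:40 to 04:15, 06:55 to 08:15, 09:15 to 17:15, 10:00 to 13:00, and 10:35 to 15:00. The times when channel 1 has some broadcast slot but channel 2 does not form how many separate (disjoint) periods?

First set merges to 01:15–07:10, 11:05–17:50.
Second set merges to 01:40–04:15, 06:55–08:15, 09:15–17:15.
A \ B = 01:15–01:40, 04:15–06:55, 17:15–17:50.
That is 3 disjoint pieces.

3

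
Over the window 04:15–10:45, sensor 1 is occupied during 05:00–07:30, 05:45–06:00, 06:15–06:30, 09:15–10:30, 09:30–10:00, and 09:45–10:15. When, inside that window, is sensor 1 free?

04:15-05:00, 07:30-09:15, 10:30-10:45

The merged coverage is 05:00-07:30, 09:15-10:30.
Complement within 04:15-10:45: 04:15-05:00, 07:30-09:15, 10:30-10:45.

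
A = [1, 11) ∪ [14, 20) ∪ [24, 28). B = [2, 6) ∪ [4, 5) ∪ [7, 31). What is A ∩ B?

[2, 6) ∪ [7, 11) ∪ [14, 20) ∪ [24, 28)

B, merged: [2, 6), [7, 31).
[1, 11) ∩ B → [2, 6), [7, 11).
[14, 20) ∩ B → [14, 20).
[24, 28) ∩ B → [24, 28).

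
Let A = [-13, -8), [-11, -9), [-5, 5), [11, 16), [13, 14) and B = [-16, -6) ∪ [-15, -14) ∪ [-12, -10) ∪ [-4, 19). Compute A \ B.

First set merges to [-13, -8), [-5, 5), [11, 16).
Second set merges to [-16, -6), [-4, 19).
[-13, -8): fully covered by B → removed.
[-5, 5) minus B → [-5, -4).
[11, 16): fully covered by B → removed.

[-5, -4)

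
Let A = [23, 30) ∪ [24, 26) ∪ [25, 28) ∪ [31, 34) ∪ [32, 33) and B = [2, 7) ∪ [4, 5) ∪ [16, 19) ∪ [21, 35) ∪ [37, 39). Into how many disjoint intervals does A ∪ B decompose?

4

Merge the first list: [23, 30), [31, 34).
Merge the second list: [2, 7), [16, 19), [21, 35), [37, 39).
A ∪ B = [2, 7), [16, 19), [21, 35), [37, 39).
That is 4 disjoint pieces.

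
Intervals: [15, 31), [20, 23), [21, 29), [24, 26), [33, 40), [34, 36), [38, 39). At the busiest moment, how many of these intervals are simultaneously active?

3

Sweep endpoints in order; track running count of active intervals.
Peak of 3 reached at 21.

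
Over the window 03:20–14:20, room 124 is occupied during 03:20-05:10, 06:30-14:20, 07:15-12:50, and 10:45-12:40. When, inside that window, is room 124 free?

05:10-06:30

Covered (merged): 03:20-05:10, 06:30-14:20.
Complement within 03:20-14:20: 05:10-06:30.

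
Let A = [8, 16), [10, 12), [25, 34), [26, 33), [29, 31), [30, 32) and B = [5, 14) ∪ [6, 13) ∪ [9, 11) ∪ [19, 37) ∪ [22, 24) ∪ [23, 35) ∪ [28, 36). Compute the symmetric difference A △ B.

A, merged: [8, 16), [25, 34).
B, merged: [5, 14), [19, 37).
A but not B: [14, 16).
B but not A: [5, 8), [19, 25), [34, 37).
Combining gives A △ B.

[5, 8) ∪ [14, 16) ∪ [19, 25) ∪ [34, 37)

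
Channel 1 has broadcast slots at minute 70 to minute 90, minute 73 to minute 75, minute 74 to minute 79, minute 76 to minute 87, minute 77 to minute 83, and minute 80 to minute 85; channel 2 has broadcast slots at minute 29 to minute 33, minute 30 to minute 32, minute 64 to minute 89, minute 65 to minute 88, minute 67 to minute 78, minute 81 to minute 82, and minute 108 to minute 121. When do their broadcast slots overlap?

First set merges to minute 70 to minute 90.
Second set merges to minute 29 to minute 33, minute 64 to minute 89, minute 108 to minute 121.
minute 70 to minute 90 overlaps B on minute 70 to minute 89.

minute 70 to minute 89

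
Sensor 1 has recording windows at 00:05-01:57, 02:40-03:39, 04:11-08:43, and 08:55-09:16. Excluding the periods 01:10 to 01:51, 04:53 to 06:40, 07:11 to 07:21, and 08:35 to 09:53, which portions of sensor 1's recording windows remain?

00:05–01:57 \ B = 00:05–01:10, 01:51–01:57.
02:40–03:39: nothing removed.
04:11–08:43 \ B = 04:11–04:53, 06:40–07:11, 07:21–08:35.
08:55–09:16: entirely removed.

00:05–01:10, 01:51–01:57, 02:40–03:39, 04:11–04:53, 06:40–07:11, 07:21–08:35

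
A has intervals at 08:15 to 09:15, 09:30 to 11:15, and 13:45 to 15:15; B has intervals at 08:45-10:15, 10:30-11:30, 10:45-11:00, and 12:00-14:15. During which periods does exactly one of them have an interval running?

Merge the second list: 08:45-10:15, 10:30-11:30, 12:00-14:15.
Only in the first: 08:15-08:45, 10:15-10:30, 14:15-15:15.
Only in the second: 09:15-09:30, 11:15-11:30, 12:00-13:45.
Together these are the periods covered by exactly one.

08:15-08:45, 09:15-09:30, 10:15-10:30, 11:15-11:30, 12:00-13:45, 14:15-15:15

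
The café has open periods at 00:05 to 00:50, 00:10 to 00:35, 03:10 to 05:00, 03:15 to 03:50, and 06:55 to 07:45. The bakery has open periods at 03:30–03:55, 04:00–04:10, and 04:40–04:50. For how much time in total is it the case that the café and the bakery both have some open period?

Merge the first list: 00:05–00:50, 03:10–05:00, 06:55–07:45.
A ∩ B = 03:30–03:55, 04:00–04:10, 04:40–04:50.
Total: 25 min + 10 min + 10 min = 45 min.

45 min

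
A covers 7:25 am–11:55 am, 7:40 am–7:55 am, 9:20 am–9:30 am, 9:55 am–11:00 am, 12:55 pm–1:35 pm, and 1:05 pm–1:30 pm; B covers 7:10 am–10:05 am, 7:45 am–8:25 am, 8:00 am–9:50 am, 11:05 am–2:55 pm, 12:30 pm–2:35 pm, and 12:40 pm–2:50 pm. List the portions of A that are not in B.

10:05 am–11:05 am

First set merges to 7:25 am–11:55 am, 12:55 pm–1:35 pm.
Second set merges to 7:10 am–10:05 am, 11:05 am–2:55 pm.
7:25 am–11:55 am with B removed leaves 10:05 am–11:05 am.
12:55 pm–1:35 pm lies entirely inside B → drops out.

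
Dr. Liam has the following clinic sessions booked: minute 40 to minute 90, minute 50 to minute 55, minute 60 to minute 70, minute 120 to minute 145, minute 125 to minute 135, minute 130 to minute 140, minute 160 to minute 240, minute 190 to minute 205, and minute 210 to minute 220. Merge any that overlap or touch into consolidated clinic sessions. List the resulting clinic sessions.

minute 40 to minute 90, minute 120 to minute 145, minute 160 to minute 240

minute 50 to minute 55 overlaps/touches minute 40 to minute 90 → extend to minute 40 to minute 90.
minute 60 to minute 70 overlaps/touches minute 40 to minute 90 → extend to minute 40 to minute 90.
minute 120 to minute 145 is disjoint → start new block.
minute 125 to minute 135 overlaps/touches minute 120 to minute 145 → extend to minute 120 to minute 145.
minute 130 to minute 140 overlaps/touches minute 120 to minute 145 → extend to minute 120 to minute 145.
minute 160 to minute 240 is disjoint → start new block.
minute 190 to minute 205 overlaps/touches minute 160 to minute 240 → extend to minute 160 to minute 240.
minute 210 to minute 220 overlaps/touches minute 160 to minute 240 → extend to minute 160 to minute 240.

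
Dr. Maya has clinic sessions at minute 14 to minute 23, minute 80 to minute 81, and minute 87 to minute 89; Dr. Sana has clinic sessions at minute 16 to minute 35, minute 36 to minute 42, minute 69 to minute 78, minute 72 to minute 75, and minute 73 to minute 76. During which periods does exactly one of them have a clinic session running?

Second set merges to minute 16 to minute 35, minute 36 to minute 42, minute 69 to minute 78.
Only in the first: minute 14 to minute 16, minute 80 to minute 81, minute 87 to minute 89.
Only in the second: minute 23 to minute 35, minute 36 to minute 42, minute 69 to minute 78.
Together these are the periods covered by exactly one.

minute 14 to minute 16, minute 23 to minute 35, minute 36 to minute 42, minute 69 to minute 78, minute 80 to minute 81, minute 87 to minute 89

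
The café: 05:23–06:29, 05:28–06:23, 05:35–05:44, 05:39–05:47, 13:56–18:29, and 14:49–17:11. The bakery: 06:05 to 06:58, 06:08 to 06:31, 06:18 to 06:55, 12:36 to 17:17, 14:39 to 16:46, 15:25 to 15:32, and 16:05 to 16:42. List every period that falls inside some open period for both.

06:05–06:29, 13:56–17:17

Merge the first list: 05:23–06:29, 13:56–18:29.
Merge the second list: 06:05–06:58, 12:36–17:17.
05:23–06:29 meets the second set on 06:05–06:29.
13:56–18:29 meets the second set on 13:56–17:17.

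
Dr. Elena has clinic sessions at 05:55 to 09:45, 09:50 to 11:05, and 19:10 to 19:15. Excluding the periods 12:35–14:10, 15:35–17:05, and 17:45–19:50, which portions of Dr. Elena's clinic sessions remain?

05:55-09:45, 09:50-11:05

05:55-09:45: no B overlap → unchanged.
09:50-11:05: no B overlap → unchanged.
19:10-19:15: fully covered by B → removed.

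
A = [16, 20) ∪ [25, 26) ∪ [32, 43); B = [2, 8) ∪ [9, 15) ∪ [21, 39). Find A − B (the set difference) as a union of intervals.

[16, 20): no B overlap → unchanged.
[25, 26): fully covered by B → removed.
[32, 43) minus B → [39, 43).

[16, 20) ∪ [39, 43)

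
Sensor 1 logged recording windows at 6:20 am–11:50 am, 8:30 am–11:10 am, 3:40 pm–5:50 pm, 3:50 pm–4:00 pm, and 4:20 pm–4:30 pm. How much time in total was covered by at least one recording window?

Merged: 6:20 am–11:50 am, 3:40 pm–5:50 pm.
Lengths: 5 h 30 min + 2 h 10 min = 7 h 40 min.

7 h 40 min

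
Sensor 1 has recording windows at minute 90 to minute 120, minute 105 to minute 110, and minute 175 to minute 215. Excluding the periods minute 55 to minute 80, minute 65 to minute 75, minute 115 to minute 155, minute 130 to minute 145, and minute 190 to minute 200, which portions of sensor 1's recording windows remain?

First set merges to minute 90 to minute 120, minute 175 to minute 215.
Second set merges to minute 55 to minute 80, minute 115 to minute 155, minute 190 to minute 200.
minute 90 to minute 120 with B removed leaves minute 90 to minute 115.
minute 175 to minute 215 with B removed leaves minute 175 to minute 190, minute 200 to minute 215.

minute 90 to minute 115, minute 175 to minute 190, minute 200 to minute 215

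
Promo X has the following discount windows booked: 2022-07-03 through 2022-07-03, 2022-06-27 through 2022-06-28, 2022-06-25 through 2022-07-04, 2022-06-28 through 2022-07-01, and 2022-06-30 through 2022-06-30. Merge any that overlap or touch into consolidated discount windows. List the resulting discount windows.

2022-06-25 through 2022-07-04

Sort by start: 2022-06-25 through 2022-07-04, 2022-06-27 through 2022-06-28, 2022-06-28 through 2022-07-01, 2022-06-30 through 2022-06-30, 2022-07-03 through 2022-07-03.
2022-06-27 through 2022-06-28 overlaps/touches 2022-06-25 through 2022-07-04 → extend to 2022-06-25 through 2022-07-04.
2022-06-28 through 2022-07-01 overlaps/touches 2022-06-25 through 2022-07-04 → extend to 2022-06-25 through 2022-07-04.
2022-06-30 through 2022-06-30 overlaps/touches 2022-06-25 through 2022-07-04 → extend to 2022-06-25 through 2022-07-04.
2022-07-03 through 2022-07-03 overlaps/touches 2022-06-25 through 2022-07-04 → extend to 2022-06-25 through 2022-07-04.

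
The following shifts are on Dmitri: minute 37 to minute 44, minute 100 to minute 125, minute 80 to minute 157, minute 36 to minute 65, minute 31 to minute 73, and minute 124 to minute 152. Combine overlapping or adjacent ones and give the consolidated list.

Sort by start: minute 31 to minute 73, minute 36 to minute 65, minute 37 to minute 44, minute 80 to minute 157, minute 100 to minute 125, minute 124 to minute 152.
minute 36 to minute 65 overlaps/touches minute 31 to minute 73 → extend to minute 31 to minute 73.
minute 37 to minute 44 overlaps/touches minute 31 to minute 73 → extend to minute 31 to minute 73.
minute 80 to minute 157 is disjoint → start new block.
minute 100 to minute 125 overlaps/touches minute 80 to minute 157 → extend to minute 80 to minute 157.
minute 124 to minute 152 overlaps/touches minute 80 to minute 157 → extend to minute 80 to minute 157.

minute 31 to minute 73, minute 80 to minute 157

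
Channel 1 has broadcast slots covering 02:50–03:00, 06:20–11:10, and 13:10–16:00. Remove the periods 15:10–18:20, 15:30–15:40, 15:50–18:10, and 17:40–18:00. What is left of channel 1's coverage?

02:50–03:00, 06:20–11:10, 13:10–15:10

B, merged: 15:10–18:20.
02:50–03:00: nothing removed.
06:20–11:10: nothing removed.
13:10–16:00 \ B = 13:10–15:10.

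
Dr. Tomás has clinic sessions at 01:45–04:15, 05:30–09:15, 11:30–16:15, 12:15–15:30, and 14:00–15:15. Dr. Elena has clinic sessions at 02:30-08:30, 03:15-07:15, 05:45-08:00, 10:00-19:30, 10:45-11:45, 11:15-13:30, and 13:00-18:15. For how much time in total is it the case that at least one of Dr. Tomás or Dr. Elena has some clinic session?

First set merges to 01:45–04:15, 05:30–09:15, 11:30–16:15.
Second set merges to 02:30–08:30, 10:00–19:30.
A ∪ B = 01:45–09:15, 10:00–19:30.
Total: 7 h 30 min + 9 h 30 min = 17 h.

17 h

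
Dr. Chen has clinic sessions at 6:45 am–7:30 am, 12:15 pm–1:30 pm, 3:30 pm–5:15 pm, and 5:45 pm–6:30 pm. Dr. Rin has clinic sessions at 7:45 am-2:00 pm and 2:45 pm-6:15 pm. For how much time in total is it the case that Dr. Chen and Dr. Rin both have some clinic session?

A ∩ B = 12:15 pm-1:30 pm, 3:30 pm-5:15 pm, 5:45 pm-6:15 pm.
Total: 1 h 15 min + 1 h 45 min + 30 min = 3 h 30 min.

3 h 30 min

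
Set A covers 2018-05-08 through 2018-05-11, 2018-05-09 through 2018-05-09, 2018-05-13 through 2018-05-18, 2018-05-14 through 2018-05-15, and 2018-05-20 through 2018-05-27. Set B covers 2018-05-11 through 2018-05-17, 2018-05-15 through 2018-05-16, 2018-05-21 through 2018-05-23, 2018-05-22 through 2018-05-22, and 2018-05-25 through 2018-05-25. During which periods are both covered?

First set merges to 2018-05-08 through 2018-05-11, 2018-05-13 through 2018-05-18, 2018-05-20 through 2018-05-27.
Second set merges to 2018-05-11 through 2018-05-17, 2018-05-21 through 2018-05-23, 2018-05-25 through 2018-05-25.
2018-05-08 through 2018-05-11 meets the second set on 2018-05-11 through 2018-05-11.
2018-05-13 through 2018-05-18 meets the second set on 2018-05-13 through 2018-05-17.
2018-05-20 through 2018-05-27 meets the second set on 2018-05-21 through 2018-05-23, 2018-05-25 through 2018-05-25.

2018-05-11 through 2018-05-11, 2018-05-13 through 2018-05-17, 2018-05-21 through 2018-05-23, 2018-05-25 through 2018-05-25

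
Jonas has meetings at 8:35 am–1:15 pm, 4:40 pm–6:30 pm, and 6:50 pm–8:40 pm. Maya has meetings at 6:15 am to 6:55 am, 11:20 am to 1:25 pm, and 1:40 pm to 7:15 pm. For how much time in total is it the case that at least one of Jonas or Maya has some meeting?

12 h 30 min

A ∪ B = 6:15 am–6:55 am, 8:35 am–1:25 pm, 1:40 pm–8:40 pm.
Total: 40 min + 4 h 50 min + 7 h = 12 h 30 min.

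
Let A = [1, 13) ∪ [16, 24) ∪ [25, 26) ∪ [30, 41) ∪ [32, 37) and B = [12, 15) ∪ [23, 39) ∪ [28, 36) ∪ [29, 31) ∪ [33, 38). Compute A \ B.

[1, 12) ∪ [16, 23) ∪ [39, 41)

First set merges to [1, 13), [16, 24), [25, 26), [30, 41).
Second set merges to [12, 15), [23, 39).
[1, 13) \ B = [1, 12).
[16, 24) \ B = [16, 23).
[25, 26): entirely removed.
[30, 41) \ B = [39, 41).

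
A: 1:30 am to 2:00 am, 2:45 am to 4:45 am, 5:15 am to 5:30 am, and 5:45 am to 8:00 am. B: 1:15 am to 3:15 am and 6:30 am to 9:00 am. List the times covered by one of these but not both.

1:15 am–1:30 am, 2:00 am–2:45 am, 3:15 am–4:45 am, 5:15 am–5:30 am, 5:45 am–6:30 am, 8:00 am–9:00 am

A \ B = 3:15 am–4:45 am, 5:15 am–5:30 am, 5:45 am–6:30 am.
B \ A = 1:15 am–1:30 am, 2:00 am–2:45 am, 8:00 am–9:00 am.
Union of the two gives the symmetric difference.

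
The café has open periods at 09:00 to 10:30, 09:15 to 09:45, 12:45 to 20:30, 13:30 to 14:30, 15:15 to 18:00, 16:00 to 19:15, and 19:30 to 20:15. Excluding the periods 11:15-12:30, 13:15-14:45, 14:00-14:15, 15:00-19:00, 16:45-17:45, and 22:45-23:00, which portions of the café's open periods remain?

09:00–10:30, 12:45–13:15, 14:45–15:00, 19:00–20:30

A, merged: 09:00–10:30, 12:45–20:30.
B, merged: 11:15–12:30, 13:15–14:45, 15:00–19:00, 22:45–23:00.
09:00–10:30 is untouched.
12:45–20:30 with B removed leaves 12:45–13:15, 14:45–15:00, 19:00–20:30.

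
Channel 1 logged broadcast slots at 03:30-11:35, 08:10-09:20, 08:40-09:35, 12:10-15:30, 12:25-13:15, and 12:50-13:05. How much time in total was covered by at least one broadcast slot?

11 h 25 min

Merged: 03:30–11:35, 12:10–15:30.
Lengths: 8 h 5 min + 3 h 20 min = 11 h 25 min.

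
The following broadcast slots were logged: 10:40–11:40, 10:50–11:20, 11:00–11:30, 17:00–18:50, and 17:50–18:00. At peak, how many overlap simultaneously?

Sweep endpoints in order; track running count of active intervals.
Peak of 3 reached at 11:00.

3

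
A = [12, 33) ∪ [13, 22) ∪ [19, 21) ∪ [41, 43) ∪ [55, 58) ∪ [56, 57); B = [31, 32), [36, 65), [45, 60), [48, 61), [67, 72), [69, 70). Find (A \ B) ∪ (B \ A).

[12, 31) ∪ [32, 33) ∪ [36, 41) ∪ [43, 55) ∪ [58, 65) ∪ [67, 72)

A, merged: [12, 33), [41, 43), [55, 58).
B, merged: [31, 32), [36, 65), [67, 72).
A \ B = [12, 31), [32, 33).
B \ A = [36, 41), [43, 55), [58, 65), [67, 72).
Union of the two gives the symmetric difference.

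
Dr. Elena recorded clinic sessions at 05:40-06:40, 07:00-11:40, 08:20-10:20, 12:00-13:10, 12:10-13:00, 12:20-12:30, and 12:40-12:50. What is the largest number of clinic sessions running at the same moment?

Walk the sorted start/end points keeping a running depth.
The depth first hits 3 at 12:20.

3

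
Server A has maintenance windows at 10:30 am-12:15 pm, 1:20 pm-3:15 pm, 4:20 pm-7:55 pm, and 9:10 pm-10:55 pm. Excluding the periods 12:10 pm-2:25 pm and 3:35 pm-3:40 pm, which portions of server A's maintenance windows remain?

10:30 am–12:10 pm, 2:25 pm–3:15 pm, 4:20 pm–7:55 pm, 9:10 pm–10:55 pm

10:30 am–12:15 pm minus B → 10:30 am–12:10 pm.
1:20 pm–3:15 pm minus B → 2:25 pm–3:15 pm.
4:20 pm–7:55 pm: no B overlap → unchanged.
9:10 pm–10:55 pm: no B overlap → unchanged.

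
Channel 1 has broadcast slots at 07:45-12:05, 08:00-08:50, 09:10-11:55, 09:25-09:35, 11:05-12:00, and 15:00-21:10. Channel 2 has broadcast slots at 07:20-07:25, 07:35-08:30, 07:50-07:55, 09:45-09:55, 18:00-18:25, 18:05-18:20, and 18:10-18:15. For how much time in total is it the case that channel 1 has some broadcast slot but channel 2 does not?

9 h 10 min

Merge the first list: 07:45-12:05, 15:00-21:10.
Merge the second list: 07:20-07:25, 07:35-08:30, 09:45-09:55, 18:00-18:25.
A \ B = 08:30-09:45, 09:55-12:05, 15:00-18:00, 18:25-21:10.
Total: 1 h 15 min + 2 h 10 min + 3 h + 2 h 45 min = 9 h 10 min.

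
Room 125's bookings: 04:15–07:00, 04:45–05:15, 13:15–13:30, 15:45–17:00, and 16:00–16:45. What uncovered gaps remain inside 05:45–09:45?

07:00–09:45

The merged coverage is 04:15–07:00, 13:15–13:30, 15:45–17:00.
Uncovered inside 05:45–09:45: 07:00–09:45.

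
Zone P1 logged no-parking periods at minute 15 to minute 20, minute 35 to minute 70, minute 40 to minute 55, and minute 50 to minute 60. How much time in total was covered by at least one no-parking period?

Merged: minute 15 to minute 20, minute 35 to minute 70.
Lengths: 5 minutes + 35 minutes = 40 minutes.

40 minutes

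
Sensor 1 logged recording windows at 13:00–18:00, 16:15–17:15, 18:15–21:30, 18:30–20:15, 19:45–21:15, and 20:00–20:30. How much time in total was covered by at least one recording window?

8 h 15 min

Merged: 13:00-18:00, 18:15-21:30.
Lengths: 5 h + 3 h 15 min = 8 h 15 min.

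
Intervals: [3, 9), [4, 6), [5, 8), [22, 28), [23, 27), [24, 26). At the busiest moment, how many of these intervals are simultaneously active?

3

Sweep endpoints in order; track running count of active intervals.
Peak of 3 reached at 5.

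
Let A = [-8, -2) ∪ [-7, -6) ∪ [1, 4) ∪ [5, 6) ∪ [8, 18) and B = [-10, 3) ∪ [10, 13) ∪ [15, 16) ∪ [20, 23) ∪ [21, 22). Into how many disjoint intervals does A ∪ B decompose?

First set merges to [-8, -2), [1, 4), [5, 6), [8, 18).
Second set merges to [-10, 3), [10, 13), [15, 16), [20, 23).
A ∪ B = [-10, 4), [5, 6), [8, 18), [20, 23).
That is 4 disjoint pieces.

4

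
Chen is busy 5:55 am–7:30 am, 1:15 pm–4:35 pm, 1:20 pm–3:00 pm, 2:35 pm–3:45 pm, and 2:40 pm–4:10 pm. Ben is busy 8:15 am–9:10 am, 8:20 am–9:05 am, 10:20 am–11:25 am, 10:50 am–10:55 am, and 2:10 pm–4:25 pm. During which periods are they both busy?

2:10 pm-4:25 pm

First set merges to 5:55 am-7:30 am, 1:15 pm-4:35 pm.
Second set merges to 8:15 am-9:10 am, 10:20 am-11:25 am, 2:10 pm-4:25 pm.
5:55 am-7:30 am meets no B interval.
1:15 pm-4:35 pm ∩ B → 2:10 pm-4:25 pm.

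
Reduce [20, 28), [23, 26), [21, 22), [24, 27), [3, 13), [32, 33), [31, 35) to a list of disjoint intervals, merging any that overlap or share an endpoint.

Sort by start: [3, 13), [20, 28), [21, 22), [23, 26), [24, 27), [31, 35), [32, 33).
[20, 28) is disjoint → start new block.
[21, 22) overlaps/touches [20, 28) → extend to [20, 28).
[23, 26) overlaps/touches [20, 28) → extend to [20, 28).
[24, 27) overlaps/touches [20, 28) → extend to [20, 28).
[31, 35) is disjoint → start new block.
[32, 33) overlaps/touches [31, 35) → extend to [31, 35).

[3, 13) ∪ [20, 28) ∪ [31, 35)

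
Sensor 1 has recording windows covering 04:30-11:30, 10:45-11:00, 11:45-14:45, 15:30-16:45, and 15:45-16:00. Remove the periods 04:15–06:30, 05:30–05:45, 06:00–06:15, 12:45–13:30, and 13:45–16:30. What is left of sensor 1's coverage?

06:30–11:30, 11:45–12:45, 13:30–13:45, 16:30–16:45

First set merges to 04:30–11:30, 11:45–14:45, 15:30–16:45.
Second set merges to 04:15–06:30, 12:45–13:30, 13:45–16:30.
04:30–11:30 with B removed leaves 06:30–11:30.
11:45–14:45 with B removed leaves 11:45–12:45, 13:30–13:45.
15:30–16:45 with B removed leaves 16:30–16:45.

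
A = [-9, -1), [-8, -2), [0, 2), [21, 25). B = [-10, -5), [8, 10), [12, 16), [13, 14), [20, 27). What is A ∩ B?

[-9, -5) ∪ [21, 25)

A, merged: [-9, -1), [0, 2), [21, 25).
B, merged: [-10, -5), [8, 10), [12, 16), [20, 27).
[-9, -1) overlaps B on [-9, -5).
[0, 2) falls entirely outside B.
[21, 25) overlaps B on [21, 25).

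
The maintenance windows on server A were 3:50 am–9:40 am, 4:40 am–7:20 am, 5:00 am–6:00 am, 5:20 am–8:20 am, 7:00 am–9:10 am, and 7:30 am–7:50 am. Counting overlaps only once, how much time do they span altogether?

5 h 50 min

Merged: 3:50 am-9:40 am.
Length: 5 h 50 min.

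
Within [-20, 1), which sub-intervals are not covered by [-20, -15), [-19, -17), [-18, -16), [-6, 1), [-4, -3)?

[-15, -6)

The merged coverage is [-20, -15), [-6, 1).
Uncovered inside [-20, 1): [-15, -6).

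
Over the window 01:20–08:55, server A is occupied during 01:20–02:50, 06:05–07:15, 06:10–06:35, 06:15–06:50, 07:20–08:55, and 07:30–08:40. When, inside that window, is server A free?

The merged coverage is 01:20-02:50, 06:05-07:15, 07:20-08:55.
Gaps within 01:20-08:55: 02:50-06:05, 07:15-07:20.

02:50-06:05, 07:15-07:20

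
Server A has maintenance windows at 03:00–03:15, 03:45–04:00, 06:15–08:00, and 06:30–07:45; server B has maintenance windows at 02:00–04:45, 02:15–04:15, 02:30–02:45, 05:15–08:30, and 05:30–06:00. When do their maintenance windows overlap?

First set merges to 03:00–03:15, 03:45–04:00, 06:15–08:00.
Second set merges to 02:00–04:45, 05:15–08:30.
03:00–03:15 overlaps B on 03:00–03:15.
03:45–04:00 overlaps B on 03:45–04:00.
06:15–08:00 overlaps B on 06:15–08:00.

03:00–03:15, 03:45–04:00, 06:15–08:00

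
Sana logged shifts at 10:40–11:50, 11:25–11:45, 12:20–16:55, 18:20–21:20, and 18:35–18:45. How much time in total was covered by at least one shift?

Merged: 10:40–11:50, 12:20–16:55, 18:20–21:20.
Lengths: 1 h 10 min + 4 h 35 min + 3 h = 8 h 45 min.

8 h 45 min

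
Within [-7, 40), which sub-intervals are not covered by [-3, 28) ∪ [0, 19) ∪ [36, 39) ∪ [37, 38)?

Covered (merged): [-3, 28), [36, 39).
Uncovered inside [-7, 40): [-7, -3), [28, 36), [39, 40).

[-7, -3) ∪ [28, 36) ∪ [39, 40)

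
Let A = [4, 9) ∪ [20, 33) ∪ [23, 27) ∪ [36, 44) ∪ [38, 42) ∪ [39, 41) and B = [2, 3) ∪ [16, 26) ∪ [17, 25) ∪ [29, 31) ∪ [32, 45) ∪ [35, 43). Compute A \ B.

Merge the first list: [4, 9), [20, 33), [36, 44).
Merge the second list: [2, 3), [16, 26), [29, 31), [32, 45).
[4, 9) is untouched.
[20, 33) with B removed leaves [26, 29), [31, 32).
[36, 44) lies entirely inside B → drops out.

[4, 9) ∪ [26, 29) ∪ [31, 32)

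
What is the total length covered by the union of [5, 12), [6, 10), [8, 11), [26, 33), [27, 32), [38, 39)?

15

Merged: [5, 12), [26, 33), [38, 39).
Lengths: 7 + 7 + 1 = 15.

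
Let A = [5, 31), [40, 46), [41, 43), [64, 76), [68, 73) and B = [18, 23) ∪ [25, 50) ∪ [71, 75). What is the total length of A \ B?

23

First set merges to [5, 31), [40, 46), [64, 76).
A \ B = [5, 18), [23, 25), [64, 71), [75, 76).
Total: 13 + 2 + 7 + 1 = 23.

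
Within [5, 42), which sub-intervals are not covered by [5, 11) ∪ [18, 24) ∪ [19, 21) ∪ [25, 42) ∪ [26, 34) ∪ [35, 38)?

[11, 18) ∪ [24, 25)

Covered (merged): [5, 11), [18, 24), [25, 42).
Complement within [5, 42): [11, 18), [24, 25).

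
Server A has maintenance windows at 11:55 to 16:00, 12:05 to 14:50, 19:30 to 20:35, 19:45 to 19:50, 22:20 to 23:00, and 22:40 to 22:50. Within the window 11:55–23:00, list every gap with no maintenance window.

16:00–19:30, 20:35–22:20

After merging, the occupied span is 11:55–16:00, 19:30–20:35, 22:20–23:00.
Complement within 11:55–23:00: 16:00–19:30, 20:35–22:20.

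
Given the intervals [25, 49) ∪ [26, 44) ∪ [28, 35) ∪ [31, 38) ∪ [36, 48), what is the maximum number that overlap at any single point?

4

At 31, 4 of the intervals are simultaneously active.
No point has more.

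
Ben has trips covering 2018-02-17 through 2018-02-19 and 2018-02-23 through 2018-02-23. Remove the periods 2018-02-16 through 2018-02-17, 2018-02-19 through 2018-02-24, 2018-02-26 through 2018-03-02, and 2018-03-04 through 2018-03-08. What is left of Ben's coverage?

2018-02-17 through 2018-02-19 \ B = 2018-02-18 through 2018-02-18.
2018-02-23 through 2018-02-23: entirely removed.

2018-02-18 through 2018-02-18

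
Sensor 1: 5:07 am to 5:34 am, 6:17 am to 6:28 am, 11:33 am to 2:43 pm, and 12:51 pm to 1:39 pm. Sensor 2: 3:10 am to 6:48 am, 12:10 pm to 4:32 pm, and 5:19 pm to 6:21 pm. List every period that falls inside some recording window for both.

5:07 am–5:34 am, 6:17 am–6:28 am, 12:10 pm–2:43 pm

First set merges to 5:07 am–5:34 am, 6:17 am–6:28 am, 11:33 am–2:43 pm.
5:07 am–5:34 am ∩ B → 5:07 am–5:34 am.
6:17 am–6:28 am ∩ B → 6:17 am–6:28 am.
11:33 am–2:43 pm ∩ B → 12:10 pm–2:43 pm.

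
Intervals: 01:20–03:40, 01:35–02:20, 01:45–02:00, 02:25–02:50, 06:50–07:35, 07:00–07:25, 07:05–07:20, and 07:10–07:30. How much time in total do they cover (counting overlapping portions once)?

3 h 5 min

Merged: 01:20–03:40, 06:50–07:35.
Lengths: 2 h 20 min + 45 min = 3 h 5 min.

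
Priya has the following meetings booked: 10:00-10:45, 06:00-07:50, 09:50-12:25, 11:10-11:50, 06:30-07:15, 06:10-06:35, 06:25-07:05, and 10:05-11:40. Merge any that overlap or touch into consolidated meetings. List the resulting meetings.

06:00-07:50, 09:50-12:25

Sort by start: 06:00-07:50, 06:10-06:35, 06:25-07:05, 06:30-07:15, 09:50-12:25, 10:00-10:45, 10:05-11:40, 11:10-11:50.
06:10-06:35 overlaps/touches 06:00-07:50 → extend to 06:00-07:50.
06:25-07:05 overlaps/touches 06:00-07:50 → extend to 06:00-07:50.
06:30-07:15 overlaps/touches 06:00-07:50 → extend to 06:00-07:50.
09:50-12:25 is disjoint → start new block.
10:00-10:45 overlaps/touches 09:50-12:25 → extend to 09:50-12:25.
10:05-11:40 overlaps/touches 09:50-12:25 → extend to 09:50-12:25.
11:10-11:50 overlaps/touches 09:50-12:25 → extend to 09:50-12:25.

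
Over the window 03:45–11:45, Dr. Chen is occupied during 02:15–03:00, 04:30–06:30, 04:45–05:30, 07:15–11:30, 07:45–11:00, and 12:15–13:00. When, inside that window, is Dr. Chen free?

After merging, the occupied span is 02:15–03:00, 04:30–06:30, 07:15–11:30, 12:15–13:00.
Uncovered inside 03:45–11:45: 03:45–04:30, 06:30–07:15, 11:30–11:45.

03:45–04:30, 06:30–07:15, 11:30–11:45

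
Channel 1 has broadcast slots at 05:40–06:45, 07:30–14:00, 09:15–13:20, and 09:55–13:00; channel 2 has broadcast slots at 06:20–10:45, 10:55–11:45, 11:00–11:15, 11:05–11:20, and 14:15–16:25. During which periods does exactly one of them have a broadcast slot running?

05:40–06:20, 06:45–07:30, 10:45–10:55, 11:45–14:00, 14:15–16:25

Merge the first list: 05:40–06:45, 07:30–14:00.
Merge the second list: 06:20–10:45, 10:55–11:45, 14:15–16:25.
Only in the first: 05:40–06:20, 10:45–10:55, 11:45–14:00.
Only in the second: 06:45–07:30, 14:15–16:25.
Together these are the periods covered by exactly one.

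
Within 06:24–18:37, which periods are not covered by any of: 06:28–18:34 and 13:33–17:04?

06:24-06:28, 18:34-18:37

Covered (merged): 06:28-18:34.
Uncovered inside 06:24-18:37: 06:24-06:28, 18:34-18:37.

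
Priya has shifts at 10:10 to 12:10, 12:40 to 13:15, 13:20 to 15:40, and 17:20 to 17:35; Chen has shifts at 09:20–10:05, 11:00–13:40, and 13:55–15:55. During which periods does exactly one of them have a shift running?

A \ B = 10:10–11:00, 13:40–13:55, 17:20–17:35.
B \ A = 09:20–10:05, 12:10–12:40, 13:15–13:20, 15:40–15:55.
Union of the two gives the symmetric difference.

09:20–10:05, 10:10–11:00, 12:10–12:40, 13:15–13:20, 13:40–13:55, 15:40–15:55, 17:20–17:35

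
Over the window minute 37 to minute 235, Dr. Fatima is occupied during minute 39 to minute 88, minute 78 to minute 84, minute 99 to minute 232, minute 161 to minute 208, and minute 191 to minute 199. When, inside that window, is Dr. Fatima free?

The merged coverage is minute 39 to minute 88, minute 99 to minute 232.
Complement within minute 37 to minute 235: minute 37 to minute 39, minute 88 to minute 99, minute 232 to minute 235.

minute 37 to minute 39, minute 88 to minute 99, minute 232 to minute 235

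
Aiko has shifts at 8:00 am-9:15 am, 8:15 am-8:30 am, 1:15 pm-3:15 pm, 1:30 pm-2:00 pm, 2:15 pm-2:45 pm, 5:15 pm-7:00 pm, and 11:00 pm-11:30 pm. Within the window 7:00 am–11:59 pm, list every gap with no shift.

After merging, the occupied span is 8:00 am–9:15 am, 1:15 pm–3:15 pm, 5:15 pm–7:00 pm, 11:00 pm–11:30 pm.
Complement within 7:00 am–11:59 pm: 7:00 am–8:00 am, 9:15 am–1:15 pm, 3:15 pm–5:15 pm, 7:00 pm–11:00 pm, 11:30 pm–11:59 pm.

7:00 am–8:00 am, 9:15 am–1:15 pm, 3:15 pm–5:15 pm, 7:00 pm–11:00 pm, 11:30 pm–11:59 pm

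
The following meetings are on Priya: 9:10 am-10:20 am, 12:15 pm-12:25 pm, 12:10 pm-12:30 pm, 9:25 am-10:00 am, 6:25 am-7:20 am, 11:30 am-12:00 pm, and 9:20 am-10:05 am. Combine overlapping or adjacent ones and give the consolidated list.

6:25 am–7:20 am, 9:10 am–10:20 am, 11:30 am–12:00 pm, 12:10 pm–12:30 pm

Sort by start: 6:25 am–7:20 am, 9:10 am–10:20 am, 9:20 am–10:05 am, 9:25 am–10:00 am, 11:30 am–12:00 pm, 12:10 pm–12:30 pm, 12:15 pm–12:25 pm.
9:10 am–10:20 am is disjoint → start new block.
9:20 am–10:05 am overlaps/touches 9:10 am–10:20 am → extend to 9:10 am–10:20 am.
9:25 am–10:00 am overlaps/touches 9:10 am–10:20 am → extend to 9:10 am–10:20 am.
11:30 am–12:00 pm is disjoint → start new block.
12:10 pm–12:30 pm is disjoint → start new block.
12:15 pm–12:25 pm overlaps/touches 12:10 pm–12:30 pm → extend to 12:10 pm–12:30 pm.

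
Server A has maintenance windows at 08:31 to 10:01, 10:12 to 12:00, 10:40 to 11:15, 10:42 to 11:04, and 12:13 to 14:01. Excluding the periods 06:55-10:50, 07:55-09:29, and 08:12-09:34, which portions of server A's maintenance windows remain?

First set merges to 08:31-10:01, 10:12-12:00, 12:13-14:01.
Second set merges to 06:55-10:50.
08:31-10:01: fully covered by B → removed.
10:12-12:00 minus B → 10:50-12:00.
12:13-14:01: no B overlap → unchanged.

10:50-12:00, 12:13-14:01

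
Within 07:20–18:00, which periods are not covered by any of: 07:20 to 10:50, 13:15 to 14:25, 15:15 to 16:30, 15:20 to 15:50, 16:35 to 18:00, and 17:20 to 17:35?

After merging, the occupied span is 07:20-10:50, 13:15-14:25, 15:15-16:30, 16:35-18:00.
Complement within 07:20-18:00: 10:50-13:15, 14:25-15:15, 16:30-16:35.

10:50-13:15, 14:25-15:15, 16:30-16:35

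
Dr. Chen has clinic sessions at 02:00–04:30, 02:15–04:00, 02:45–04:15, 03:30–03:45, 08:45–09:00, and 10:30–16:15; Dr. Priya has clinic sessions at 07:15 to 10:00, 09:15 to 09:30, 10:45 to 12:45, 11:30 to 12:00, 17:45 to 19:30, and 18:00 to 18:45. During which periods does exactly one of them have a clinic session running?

First set merges to 02:00-04:30, 08:45-09:00, 10:30-16:15.
Second set merges to 07:15-10:00, 10:45-12:45, 17:45-19:30.
A but not B: 02:00-04:30, 10:30-10:45, 12:45-16:15.
B but not A: 07:15-08:45, 09:00-10:00, 17:45-19:30.
Combining gives A △ B.

02:00-04:30, 07:15-08:45, 09:00-10:00, 10:30-10:45, 12:45-16:15, 17:45-19:30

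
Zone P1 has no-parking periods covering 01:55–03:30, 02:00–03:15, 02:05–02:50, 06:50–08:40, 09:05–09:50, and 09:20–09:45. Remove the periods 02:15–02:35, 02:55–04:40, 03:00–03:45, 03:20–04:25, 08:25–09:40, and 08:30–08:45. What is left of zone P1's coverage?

A, merged: 01:55-03:30, 06:50-08:40, 09:05-09:50.
B, merged: 02:15-02:35, 02:55-04:40, 08:25-09:40.
01:55-03:30 with B removed leaves 01:55-02:15, 02:35-02:55.
06:50-08:40 with B removed leaves 06:50-08:25.
09:05-09:50 with B removed leaves 09:40-09:50.

01:55-02:15, 02:35-02:55, 06:50-08:25, 09:40-09:50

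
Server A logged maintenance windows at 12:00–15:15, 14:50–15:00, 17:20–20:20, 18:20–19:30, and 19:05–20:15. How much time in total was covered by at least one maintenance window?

Merged: 12:00–15:15, 17:20–20:20.
Lengths: 3 h 15 min + 3 h = 6 h 15 min.

6 h 15 min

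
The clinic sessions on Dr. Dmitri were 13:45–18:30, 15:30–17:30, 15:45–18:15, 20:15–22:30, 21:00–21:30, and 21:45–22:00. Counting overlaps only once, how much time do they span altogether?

7 h

Merged: 13:45-18:30, 20:15-22:30.
Lengths: 4 h 45 min + 2 h 15 min = 7 h.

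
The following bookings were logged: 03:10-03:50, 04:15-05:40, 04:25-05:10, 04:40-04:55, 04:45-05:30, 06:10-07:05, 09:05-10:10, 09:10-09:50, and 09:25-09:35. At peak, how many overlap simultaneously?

4

Sweep endpoints in order; track running count of active intervals.
Peak of 4 reached at 04:45.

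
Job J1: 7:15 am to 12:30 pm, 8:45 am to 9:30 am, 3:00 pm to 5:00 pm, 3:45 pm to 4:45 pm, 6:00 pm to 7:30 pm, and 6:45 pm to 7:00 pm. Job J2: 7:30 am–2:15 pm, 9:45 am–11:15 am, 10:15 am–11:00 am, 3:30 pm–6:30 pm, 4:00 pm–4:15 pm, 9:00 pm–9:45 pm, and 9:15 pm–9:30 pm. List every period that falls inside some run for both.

Merge the first list: 7:15 am-12:30 pm, 3:00 pm-5:00 pm, 6:00 pm-7:30 pm.
Merge the second list: 7:30 am-2:15 pm, 3:30 pm-6:30 pm, 9:00 pm-9:45 pm.
7:15 am-12:30 pm meets the second set on 7:30 am-12:30 pm.
3:00 pm-5:00 pm meets the second set on 3:30 pm-5:00 pm.
6:00 pm-7:30 pm meets the second set on 6:00 pm-6:30 pm.

7:30 am-12:30 pm, 3:30 pm-5:00 pm, 6:00 pm-6:30 pm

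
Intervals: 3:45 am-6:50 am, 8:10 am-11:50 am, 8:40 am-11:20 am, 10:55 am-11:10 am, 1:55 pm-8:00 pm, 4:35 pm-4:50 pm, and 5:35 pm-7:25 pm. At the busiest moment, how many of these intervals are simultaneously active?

3

Sweep endpoints in order; track running count of active intervals.
Peak of 3 reached at 10:55 am.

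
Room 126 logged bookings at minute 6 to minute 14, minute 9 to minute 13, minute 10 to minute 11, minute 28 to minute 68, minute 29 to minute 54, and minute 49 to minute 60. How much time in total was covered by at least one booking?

48 minutes

Merged: minute 6 to minute 14, minute 28 to minute 68.
Lengths: 8 minutes + 40 minutes = 48 minutes.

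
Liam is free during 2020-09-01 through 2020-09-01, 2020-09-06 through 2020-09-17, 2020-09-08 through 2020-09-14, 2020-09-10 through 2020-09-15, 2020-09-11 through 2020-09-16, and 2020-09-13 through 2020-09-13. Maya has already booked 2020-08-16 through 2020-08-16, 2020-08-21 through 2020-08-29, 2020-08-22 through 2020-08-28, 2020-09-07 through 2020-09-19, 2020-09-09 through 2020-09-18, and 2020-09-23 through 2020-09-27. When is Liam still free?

A, merged: 2020-09-01 through 2020-09-01, 2020-09-06 through 2020-09-17.
B, merged: 2020-08-16 through 2020-08-16, 2020-08-21 through 2020-08-29, 2020-09-07 through 2020-09-19, 2020-09-23 through 2020-09-27.
2020-09-01 through 2020-09-01 is untouched.
2020-09-06 through 2020-09-17 with B removed leaves 2020-09-06 through 2020-09-06.

2020-09-01 through 2020-09-01, 2020-09-06 through 2020-09-06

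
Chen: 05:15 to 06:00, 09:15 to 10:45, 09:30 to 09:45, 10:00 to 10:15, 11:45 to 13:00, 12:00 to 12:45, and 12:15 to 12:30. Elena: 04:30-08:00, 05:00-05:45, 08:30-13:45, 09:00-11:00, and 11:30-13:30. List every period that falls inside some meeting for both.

First set merges to 05:15–06:00, 09:15–10:45, 11:45–13:00.
Second set merges to 04:30–08:00, 08:30–13:45.
05:15–06:00 ∩ B → 05:15–06:00.
09:15–10:45 ∩ B → 09:15–10:45.
11:45–13:00 ∩ B → 11:45–13:00.

05:15–06:00, 09:15–10:45, 11:45–13:00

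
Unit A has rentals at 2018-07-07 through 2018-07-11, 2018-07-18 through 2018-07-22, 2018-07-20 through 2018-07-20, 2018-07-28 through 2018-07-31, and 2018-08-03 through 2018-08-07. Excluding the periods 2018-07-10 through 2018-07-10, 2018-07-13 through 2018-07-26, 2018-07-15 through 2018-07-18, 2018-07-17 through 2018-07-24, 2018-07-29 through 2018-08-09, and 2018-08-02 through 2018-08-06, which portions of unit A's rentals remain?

A, merged: 2018-07-07 through 2018-07-11, 2018-07-18 through 2018-07-22, 2018-07-28 through 2018-07-31, 2018-08-03 through 2018-08-07.
B, merged: 2018-07-10 through 2018-07-10, 2018-07-13 through 2018-07-26, 2018-07-29 through 2018-08-09.
2018-07-07 through 2018-07-11 \ B = 2018-07-07 through 2018-07-09, 2018-07-11 through 2018-07-11.
2018-07-18 through 2018-07-22: entirely removed.
2018-07-28 through 2018-07-31 \ B = 2018-07-28 through 2018-07-28.
2018-08-03 through 2018-08-07: entirely removed.

2018-07-07 through 2018-07-09, 2018-07-11 through 2018-07-11, 2018-07-28 through 2018-07-28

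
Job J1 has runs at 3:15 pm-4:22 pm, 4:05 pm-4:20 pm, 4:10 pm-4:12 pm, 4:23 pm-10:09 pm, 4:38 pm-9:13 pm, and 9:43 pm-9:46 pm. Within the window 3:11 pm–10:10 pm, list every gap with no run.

Covered (merged): 3:15 pm–4:22 pm, 4:23 pm–10:09 pm.
Gaps within 3:11 pm–10:10 pm: 3:11 pm–3:15 pm, 4:22 pm–4:23 pm, 10:09 pm–10:10 pm.

3:11 pm–3:15 pm, 4:22 pm–4:23 pm, 10:09 pm–10:10 pm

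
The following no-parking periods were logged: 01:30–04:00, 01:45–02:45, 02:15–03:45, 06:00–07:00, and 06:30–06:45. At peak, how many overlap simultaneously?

3

Sweep endpoints in order; track running count of active intervals.
Peak of 3 reached at 02:15.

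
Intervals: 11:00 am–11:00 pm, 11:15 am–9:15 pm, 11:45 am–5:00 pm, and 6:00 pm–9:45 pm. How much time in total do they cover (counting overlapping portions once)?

Merged: 11:00 am-11:00 pm.
Length: 12 h.

12 h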